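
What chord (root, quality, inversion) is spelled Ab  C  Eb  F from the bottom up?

Reducing to letter names: Ab, C, Eb, F. These stack in thirds as F–Ab–C–Eb — an F minor seventh chord.
The lowest note is Ab, the third of the chord, so this is first inversion (figured bass 6/5).

F minor seventh, first inversion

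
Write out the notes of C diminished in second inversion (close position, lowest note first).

Gb, C, Eb

The chord tones are C–Eb–Gb. With the fifth (Gb) lowest for second inversion: Gb, C, Eb.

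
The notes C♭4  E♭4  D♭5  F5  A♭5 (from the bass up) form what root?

Reordering Cb, Eb, Db, F, Ab into stacked thirds gives Db–F–Ab–Cb–Eb; the bottom of that stack, Db, is the root.

Db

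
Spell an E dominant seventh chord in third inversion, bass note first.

E dominant seventh is E–G#–B–D. Third inversion puts the seventh (D) in the bass, with the remaining tones above: D, E, G#, B.

D, E, G#, B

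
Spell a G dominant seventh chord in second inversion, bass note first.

The chord tones are G–B–D–F. With the fifth (D) lowest for second inversion: D, F, G, B.

D, F, G, B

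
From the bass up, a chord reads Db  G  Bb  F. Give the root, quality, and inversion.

The distinct note names are Db, G, Bb, F. Stacked in thirds they read G–Bb–Db–F, which is a half-diminished seventh chord on G.
Db is the fifth of G half-diminished seventh; fifth in the bass means second inversion (figured bass 4/3).

G half-diminished seventh, second inversion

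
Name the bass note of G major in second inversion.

G major is G–B–D. Second inversion places the fifth in the bass: D.

D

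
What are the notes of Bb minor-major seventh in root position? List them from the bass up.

Bb, Db, F, A

Bb minor-major seventh is Bb–Db–F–A. Root position puts the root (Bb) in the bass, with the remaining tones above: Bb, Db, F, A.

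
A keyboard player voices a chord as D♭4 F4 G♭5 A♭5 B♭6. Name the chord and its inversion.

Gb major ninth, second inversion

The pitch classes Db, F, Gb, Ab, Bb arrange in thirds as Gb–Bb–Db–F–Ab: a Gb major ninth chord.
With the fifth (Db) in the bass, the chord is in second inversion.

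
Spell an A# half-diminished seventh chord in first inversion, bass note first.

C#, E, G#, A#

A# half-diminished seventh is A#–C#–E–G#. First inversion puts the third (C#) in the bass, with the remaining tones above: C#, E, G#, A#.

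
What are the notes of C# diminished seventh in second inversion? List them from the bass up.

G, Bb, C#, E

C# diminished seventh is C#–E–G–Bb. Second inversion puts the fifth (G) in the bass, with the remaining tones above: G, Bb, C#, E.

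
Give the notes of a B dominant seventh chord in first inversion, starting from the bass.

D#, F#, A, B

B dominant seventh is B–D#–F#–A. First inversion puts the third (D#) in the bass, with the remaining tones above: D#, F#, A, B.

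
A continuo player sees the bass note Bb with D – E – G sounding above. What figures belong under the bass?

4/3

The notes Bb, D, E, G stack in thirds as E–G–Bb–D — an E half-diminished seventh chord. The bass Bb is the fifth, so this is second inversion: figured 4/3.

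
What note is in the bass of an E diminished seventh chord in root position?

The root of E diminished seventh (E–G–Bb–Db) is E; that is the bass in root position.

E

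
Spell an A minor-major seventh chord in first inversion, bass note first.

The chord tones are A–C–E–G#. With the third (C) lowest for first inversion: C, E, G#, A.

C, E, G#, A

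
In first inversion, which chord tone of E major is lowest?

E major is E–G#–B. First inversion places the third in the bass: G#.

G#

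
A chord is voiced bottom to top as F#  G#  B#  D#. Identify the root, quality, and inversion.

The distinct note names are F#, G#, B#, D#. Stacked in thirds they read G#–B#–D#–F#, which is a dominant seventh chord on G#.
With the seventh (F#) in the bass, the chord is in third inversion (figured bass 4/2).

G# dominant seventh, third inversion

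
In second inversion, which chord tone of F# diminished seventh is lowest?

In second inversion the fifth is lowest. For F# diminished seventh (F#–A–C–Eb) that is C.

C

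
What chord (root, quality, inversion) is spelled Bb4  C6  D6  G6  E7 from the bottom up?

The pitch classes Bb, C, D, G, E arrange in thirds as C–E–G–Bb–D: a C dominant ninth chord.
With the seventh (Bb) in the bass, the chord is in third inversion.

C dominant ninth, third inversion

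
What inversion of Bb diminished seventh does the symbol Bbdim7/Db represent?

first inversion

Bbdim7/Db means Bb diminished seventh with Db in the bass. Db is the third of Bb diminished seventh (Bb–Db–Fb–Abb), so this is first inversion.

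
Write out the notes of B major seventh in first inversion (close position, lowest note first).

B major seventh is B–D#–F#–A#. First inversion puts the third (D#) in the bass, with the remaining tones above: D#, F#, A#, B.

D#, F#, A#, B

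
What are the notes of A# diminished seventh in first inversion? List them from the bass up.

C#, E, G, A#

The chord tones are A#–C#–E–G. With the third (C#) lowest for first inversion: C#, E, G, A#.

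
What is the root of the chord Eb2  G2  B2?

Eb

The distinct letter names are Eb, G, B. Arranged as a stack of thirds they read Eb–G–B, so Eb is the root (an Eb augmented triad).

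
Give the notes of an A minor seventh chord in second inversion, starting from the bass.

Spelling A minor seventh: A–C–E–G. In second inversion the fifth is bass, giving E, G, A, C from the bottom.

E, G, A, C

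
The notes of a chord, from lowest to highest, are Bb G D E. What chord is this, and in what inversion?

The distinct note names are Bb, G, D, E. Stacked in thirds they read E–G–Bb–D, which is a half-diminished seventh chord on E.
Bb is the fifth of E half-diminished seventh; fifth in the bass means second inversion (figured bass 4/3).

E half-diminished seventh, second inversion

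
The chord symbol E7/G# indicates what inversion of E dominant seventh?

E7/G# means E dominant seventh with G# in the bass. G# is the third of E dominant seventh (E–G#–B–D), so this is first inversion.

first inversion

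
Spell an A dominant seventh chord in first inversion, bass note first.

C#, E, G, A

The chord tones are A–C#–E–G. With the third (C#) lowest for first inversion: C#, E, G, A.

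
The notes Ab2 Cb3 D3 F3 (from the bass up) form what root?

D

Ab, Cb, D, F are the tones of a D diminished seventh chord (D–F–Ab–Cb), making D the root.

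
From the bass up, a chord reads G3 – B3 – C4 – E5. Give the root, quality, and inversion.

C major seventh, second inversion

Reducing to letter names: G, B, C, E. These stack in thirds as C–E–G–B — a C major seventh chord.
The lowest note is G, the fifth of the chord, so this is second inversion (figured bass 4/3).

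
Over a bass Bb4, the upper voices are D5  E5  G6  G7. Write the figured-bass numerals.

The notes Bb, D, E, G stack in thirds as E–G–Bb–D — an E half-diminished seventh chord. The bass Bb is the fifth, so this is second inversion: figured 4/3.

4/3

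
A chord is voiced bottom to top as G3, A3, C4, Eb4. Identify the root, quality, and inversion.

A half-diminished seventh, third inversion

Reducing to letter names: G, A, C, Eb. These stack in thirds as A–C–Eb–G — an A half-diminished seventh chord.
G is the seventh of A half-diminished seventh; seventh in the bass means third inversion (figured bass 4/2).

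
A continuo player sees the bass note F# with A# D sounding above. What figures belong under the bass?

6

The notes F#, A#, D stack in thirds as D–F#–A# — a D augmented triad. The bass F# is the third, so this is first inversion: figured 6.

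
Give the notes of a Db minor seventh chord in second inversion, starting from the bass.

Ab, Cb, Db, Fb

Db minor seventh is Db–Fb–Ab–Cb. Second inversion puts the fifth (Ab) in the bass, with the remaining tones above: Ab, Cb, Db, Fb.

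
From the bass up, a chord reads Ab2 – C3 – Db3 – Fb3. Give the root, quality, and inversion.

The pitch classes Ab, C, Db, Fb arrange in thirds as Db–Fb–Ab–C: a Db minor-major seventh chord.
Ab is the fifth of Db minor-major seventh; fifth in the bass means second inversion (figured bass 4/3).

Db minor-major seventh, second inversion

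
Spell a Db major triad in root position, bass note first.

Db, F, Ab

Spelling Db major: Db–F–Ab. In root position the root is bass, giving Db, F, Ab from the bottom.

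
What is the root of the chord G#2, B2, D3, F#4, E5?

E

G#, B, D, F#, E are the tones of an E dominant ninth chord (E–G#–B–D–F#), making E the root.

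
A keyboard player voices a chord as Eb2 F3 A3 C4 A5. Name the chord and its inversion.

Reducing to letter names: Eb, F, A, C. These stack in thirds as F–A–C–Eb — an F dominant seventh chord.
With the seventh (Eb) in the bass, the chord is in third inversion (figured bass 4/2).

F dominant seventh, third inversion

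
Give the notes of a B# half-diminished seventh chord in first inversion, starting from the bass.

D#, F#, A#, B#

Spelling B# half-diminished seventh: B#–D#–F#–A#. In first inversion the third is bass, giving D#, F#, A#, B# from the bottom.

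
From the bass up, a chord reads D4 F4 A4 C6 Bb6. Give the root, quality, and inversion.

The distinct note names are D, F, A, C, Bb. Stacked in thirds they read Bb–D–F–A–C, which is a major ninth chord on Bb.
D is the third of Bb major ninth; third in the bass means first inversion.

Bb major ninth, first inversion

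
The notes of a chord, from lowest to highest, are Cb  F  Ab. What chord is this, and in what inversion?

F diminished, second inversion

Reducing to letter names: Cb, F, Ab. These stack in thirds as F–Ab–Cb — an F diminished triad.
The lowest note is Cb, the fifth of the chord, so this is second inversion (figured bass 6/4).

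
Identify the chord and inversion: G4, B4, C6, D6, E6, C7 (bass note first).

C major ninth, second inversion

The distinct note names are G, B, C, D, E. Stacked in thirds they read C–E–G–B–D, which is a major ninth chord on C.
G is the fifth of C major ninth; fifth in the bass means second inversion.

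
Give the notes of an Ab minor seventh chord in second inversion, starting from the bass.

Ab minor seventh is Ab–Cb–Eb–Gb. Second inversion puts the fifth (Eb) in the bass, with the remaining tones above: Eb, Gb, Ab, Cb.

Eb, Gb, Ab, Cb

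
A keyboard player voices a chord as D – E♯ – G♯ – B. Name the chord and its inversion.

E# diminished seventh, third inversion

The pitch classes D, E#, G#, B arrange in thirds as E#–G#–B–D: an E# diminished seventh chord.
D is the seventh of E# diminished seventh; seventh in the bass means third inversion (figured bass 4/2).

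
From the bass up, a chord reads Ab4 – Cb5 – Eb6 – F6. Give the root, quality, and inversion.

The distinct note names are Ab, Cb, Eb, F. Stacked in thirds they read F–Ab–Cb–Eb, which is a half-diminished seventh chord on F.
With the third (Ab) in the bass, the chord is in first inversion (figured bass 6/5).

F half-diminished seventh, first inversion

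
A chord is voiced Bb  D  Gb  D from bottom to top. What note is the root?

Gb

Reordering Bb, D, Gb into stacked thirds gives Gb–Bb–D; the bottom of that stack, Gb, is the root.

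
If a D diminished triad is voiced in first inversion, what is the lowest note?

In first inversion the third is lowest. For D diminished (D–F–Ab) that is F.

F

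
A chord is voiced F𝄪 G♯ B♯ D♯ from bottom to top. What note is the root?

Reordering F##, G#, B#, D# into stacked thirds gives G#–B#–D#–F##; the bottom of that stack, G#, is the root.

G#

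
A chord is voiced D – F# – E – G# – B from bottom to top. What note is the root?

E

D, F#, E, G#, B are the tones of an E dominant ninth chord (E–G#–B–D–F#), making E the root.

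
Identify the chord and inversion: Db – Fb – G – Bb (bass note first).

The pitch classes Db, Fb, G, Bb arrange in thirds as G–Bb–Db–Fb: a G diminished seventh chord.
With the fifth (Db) in the bass, the chord is in second inversion (figured bass 4/3).

G diminished seventh, second inversion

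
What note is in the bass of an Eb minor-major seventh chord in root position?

Eb minor-major seventh is Eb–Gb–Bb–D. Root position places the root in the bass: Eb.

Eb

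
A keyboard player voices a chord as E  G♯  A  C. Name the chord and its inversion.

A minor-major seventh, second inversion

The distinct note names are E, G#, A, C. Stacked in thirds they read A–C–E–G#, which is a minor-major seventh chord on A.
E is the fifth of A minor-major seventh; fifth in the bass means second inversion (figured bass 4/3).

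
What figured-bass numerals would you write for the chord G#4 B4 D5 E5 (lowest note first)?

6/5

The notes G#, B, D, E stack in thirds as E–G#–B–D — an E dominant seventh chord. The bass G# is the third, so this is first inversion: figured 6/5.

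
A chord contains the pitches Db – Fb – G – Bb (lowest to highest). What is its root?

G

Db, Fb, G, Bb are the tones of a G diminished seventh chord (G–Bb–Db–Fb), making G the root.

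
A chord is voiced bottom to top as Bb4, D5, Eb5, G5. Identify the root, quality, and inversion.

Eb major seventh, second inversion

The pitch classes Bb, D, Eb, G arrange in thirds as Eb–G–Bb–D: an Eb major seventh chord.
With the fifth (Bb) in the bass, the chord is in second inversion (figured bass 4/3).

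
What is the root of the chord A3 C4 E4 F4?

F

Reordering A, C, E, F into stacked thirds gives F–A–C–E; the bottom of that stack, F, is the root.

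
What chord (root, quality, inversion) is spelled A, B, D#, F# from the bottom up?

B dominant seventh, third inversion

Reducing to letter names: A, B, D#, F#. These stack in thirds as B–D#–F#–A — a B dominant seventh chord.
With the seventh (A) in the bass, the chord is in third inversion (figured bass 4/2).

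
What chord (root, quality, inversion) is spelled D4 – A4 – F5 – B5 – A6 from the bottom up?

The distinct note names are D, A, F, B. Stacked in thirds they read B–D–F–A, which is a half-diminished seventh chord on B.
D is the third of B half-diminished seventh; third in the bass means first inversion (figured bass 6/5).

B half-diminished seventh, first inversion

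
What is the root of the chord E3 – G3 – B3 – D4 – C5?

E, G, B, D, C are the tones of a C major ninth chord (C–E–G–B–D), making C the root.

C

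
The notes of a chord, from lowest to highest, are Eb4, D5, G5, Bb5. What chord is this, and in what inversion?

Eb major seventh, root position

The pitch classes Eb, D, G, Bb arrange in thirds as Eb–G–Bb–D: an Eb major seventh chord.
The lowest note is Eb, the root of the chord, so this is root position (figured bass 7).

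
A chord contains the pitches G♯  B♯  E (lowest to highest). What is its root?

E

The distinct letter names are G#, B#, E. Arranged as a stack of thirds they read E–G#–B#, so E is the root (an E augmented triad).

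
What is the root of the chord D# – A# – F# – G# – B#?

D#, A#, F#, G#, B# are the tones of a G# dominant ninth chord (G#–B#–D#–F#–A#), making G# the root.

G#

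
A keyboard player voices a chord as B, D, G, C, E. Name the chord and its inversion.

The pitch classes B, D, G, C, E arrange in thirds as C–E–G–B–D: a C major ninth chord.
B is the seventh of C major ninth; seventh in the bass means third inversion.

C major ninth, third inversion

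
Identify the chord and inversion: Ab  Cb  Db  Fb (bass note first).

The pitch classes Ab, Cb, Db, Fb arrange in thirds as Db–Fb–Ab–Cb: a Db minor seventh chord.
Ab is the fifth of Db minor seventh; fifth in the bass means second inversion (figured bass 4/3).

Db minor seventh, second inversion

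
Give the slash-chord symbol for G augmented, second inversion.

Gaug/D#

Second inversion of G augmented has the fifth (D#) in the bass. As a slash chord: Gaug/D#.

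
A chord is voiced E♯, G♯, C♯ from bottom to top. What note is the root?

The distinct letter names are E#, G#, C#. Arranged as a stack of thirds they read C#–E#–G#, so C# is the root (a C# major triad).

C#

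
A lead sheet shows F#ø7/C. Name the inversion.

F#ø7/C means F# half-diminished seventh with C in the bass. C is the fifth of F# half-diminished seventh (F#–A–C–E), so this is second inversion.

second inversion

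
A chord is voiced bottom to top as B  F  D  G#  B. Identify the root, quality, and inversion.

G# diminished seventh, first inversion

The distinct note names are B, F, D, G#. Stacked in thirds they read G#–B–D–F, which is a diminished seventh chord on G#.
With the third (B) in the bass, the chord is in first inversion (figured bass 6/5).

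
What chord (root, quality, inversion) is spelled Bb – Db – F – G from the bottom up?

G half-diminished seventh, first inversion

The pitch classes Bb, Db, F, G arrange in thirds as G–Bb–Db–F: a G half-diminished seventh chord.
With the third (Bb) in the bass, the chord is in first inversion (figured bass 6/5).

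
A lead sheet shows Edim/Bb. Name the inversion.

second inversion

Edim/Bb means E diminished with Bb in the bass. Bb is the fifth of E diminished (E–G–Bb), so this is second inversion.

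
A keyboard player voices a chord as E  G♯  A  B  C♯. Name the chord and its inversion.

A major ninth, second inversion

The pitch classes E, G#, A, B, C# arrange in thirds as A–C#–E–G#–B: an A major ninth chord.
The lowest note is E, the fifth of the chord, so this is second inversion.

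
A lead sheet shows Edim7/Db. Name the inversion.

third inversion

Edim7/Db means E diminished seventh with Db in the bass. Db is the seventh of E diminished seventh (E–G–Bb–Db), so this is third inversion.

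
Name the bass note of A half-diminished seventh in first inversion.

In first inversion the third is lowest. For A half-diminished seventh (A–C–Eb–G) that is C.

C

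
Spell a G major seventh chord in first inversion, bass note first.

Spelling G major seventh: G–B–D–F#. In first inversion the third is bass, giving B, D, F#, G from the bottom.

B, D, F#, G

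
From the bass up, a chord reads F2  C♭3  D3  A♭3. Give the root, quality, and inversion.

Reducing to letter names: F, Cb, D, Ab. These stack in thirds as D–F–Ab–Cb — a D diminished seventh chord.
The lowest note is F, the third of the chord, so this is first inversion (figured bass 6/5).

D diminished seventh, first inversion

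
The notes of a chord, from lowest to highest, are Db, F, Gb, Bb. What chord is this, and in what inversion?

Gb major seventh, second inversion

Reducing to letter names: Db, F, Gb, Bb. These stack in thirds as Gb–Bb–Db–F — a Gb major seventh chord.
With the fifth (Db) in the bass, the chord is in second inversion (figured bass 4/3).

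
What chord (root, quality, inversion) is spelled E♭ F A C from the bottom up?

The distinct note names are Eb, F, A, C. Stacked in thirds they read F–A–C–Eb, which is a dominant seventh chord on F.
The lowest note is Eb, the seventh of the chord, so this is third inversion (figured bass 4/2).

F dominant seventh, third inversion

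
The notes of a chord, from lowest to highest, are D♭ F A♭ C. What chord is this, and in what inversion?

Db major seventh, root position

Reducing to letter names: Db, F, Ab, C. These stack in thirds as Db–F–Ab–C — a Db major seventh chord.
The lowest note is Db, the root of the chord, so this is root position (figured bass 7).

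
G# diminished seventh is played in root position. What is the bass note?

G#

The root of G# diminished seventh (G#–B–D–F) is G#; that is the bass in root position.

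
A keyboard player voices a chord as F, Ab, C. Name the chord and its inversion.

The pitch classes F, Ab, C arrange in thirds as F–Ab–C: an F minor triad.
F is the root of F minor; root in the bass means root position (figured bass 5/3).

F minor, root position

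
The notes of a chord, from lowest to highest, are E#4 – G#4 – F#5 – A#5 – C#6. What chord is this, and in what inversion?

F# major ninth, third inversion

The distinct note names are E#, G#, F#, A#, C#. Stacked in thirds they read F#–A#–C#–E#–G#, which is a major ninth chord on F#.
The lowest note is E#, the seventh of the chord, so this is third inversion.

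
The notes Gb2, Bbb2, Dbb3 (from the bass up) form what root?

Gb

Gb, Bbb, Dbb are the tones of a Gb diminished triad (Gb–Bbb–Dbb), making Gb the root.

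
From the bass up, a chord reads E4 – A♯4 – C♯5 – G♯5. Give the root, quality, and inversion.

The distinct note names are E, A#, C#, G#. Stacked in thirds they read A#–C#–E–G#, which is a half-diminished seventh chord on A#.
E is the fifth of A# half-diminished seventh; fifth in the bass means second inversion (figured bass 4/3).

A# half-diminished seventh, second inversion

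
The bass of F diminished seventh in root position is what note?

F diminished seventh is F–Ab–Cb–Ebb. Root position places the root in the bass: F.

F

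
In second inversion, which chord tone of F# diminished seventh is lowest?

C

In second inversion the fifth is lowest. For F# diminished seventh (F#–A–C–Eb) that is C.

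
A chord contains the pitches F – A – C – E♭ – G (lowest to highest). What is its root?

F

The distinct letter names are F, A, C, Eb, G. Arranged as a stack of thirds they read F–A–C–Eb–G, so F is the root (an F dominant ninth chord).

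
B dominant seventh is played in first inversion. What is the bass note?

The third of B dominant seventh (B–D#–F#–A) is D#; that is the bass in first inversion.

D#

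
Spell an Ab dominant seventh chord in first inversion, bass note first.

Ab dominant seventh is Ab–C–Eb–Gb. First inversion puts the third (C) in the bass, with the remaining tones above: C, Eb, Gb, Ab.

C, Eb, Gb, Ab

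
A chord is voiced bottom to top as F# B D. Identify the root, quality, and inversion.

B minor, second inversion

The pitch classes F#, B, D arrange in thirds as B–D–F#: a B minor triad.
The lowest note is F#, the fifth of the chord, so this is second inversion (figured bass 6/4).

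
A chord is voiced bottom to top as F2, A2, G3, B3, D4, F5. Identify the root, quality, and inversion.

G dominant ninth, third inversion

The distinct note names are F, A, G, B, D. Stacked in thirds they read G–B–D–F–A, which is a dominant ninth chord on G.
F is the seventh of G dominant ninth; seventh in the bass means third inversion.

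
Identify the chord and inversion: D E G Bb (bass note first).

E half-diminished seventh, third inversion

The pitch classes D, E, G, Bb arrange in thirds as E–G–Bb–D: an E half-diminished seventh chord.
The lowest note is D, the seventh of the chord, so this is third inversion (figured bass 4/2).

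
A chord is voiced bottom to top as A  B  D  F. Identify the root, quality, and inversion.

B half-diminished seventh, third inversion

The pitch classes A, B, D, F arrange in thirds as B–D–F–A: a B half-diminished seventh chord.
With the seventh (A) in the bass, the chord is in third inversion (figured bass 4/2).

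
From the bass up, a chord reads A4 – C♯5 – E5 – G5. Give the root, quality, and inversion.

A dominant seventh, root position

The pitch classes A, C#, E, G arrange in thirds as A–C#–E–G: an A dominant seventh chord.
With the root (A) in the bass, the chord is in root position (figured bass 7).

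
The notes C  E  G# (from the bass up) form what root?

Reordering C, E, G# into stacked thirds gives C–E–G#; the bottom of that stack, C, is the root.

C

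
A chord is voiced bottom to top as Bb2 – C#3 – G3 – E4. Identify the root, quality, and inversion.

The distinct note names are Bb, C#, G, E. Stacked in thirds they read C#–E–G–Bb, which is a diminished seventh chord on C#.
Bb is the seventh of C# diminished seventh; seventh in the bass means third inversion (figured bass 4/2).

C# diminished seventh, third inversion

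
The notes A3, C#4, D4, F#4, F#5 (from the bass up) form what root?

D

The distinct letter names are A, C#, D, F#. Arranged as a stack of thirds they read D–F#–A–C#, so D is the root (a D major seventh chord).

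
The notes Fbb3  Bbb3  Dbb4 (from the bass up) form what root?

Bbb

Fbb, Bbb, Dbb are the tones of a Bbb diminished triad (Bbb–Dbb–Fbb), making Bbb the root.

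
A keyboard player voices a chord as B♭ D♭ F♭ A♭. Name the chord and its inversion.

Bb half-diminished seventh, root position

The pitch classes Bb, Db, Fb, Ab arrange in thirds as Bb–Db–Fb–Ab: a Bb half-diminished seventh chord.
Bb is the root of Bb half-diminished seventh; root in the bass means root position (figured bass 7).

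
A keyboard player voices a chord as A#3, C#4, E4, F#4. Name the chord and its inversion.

The distinct note names are A#, C#, E, F#. Stacked in thirds they read F#–A#–C#–E, which is a dominant seventh chord on F#.
With the third (A#) in the bass, the chord is in first inversion (figured bass 6/5).

F# dominant seventh, first inversion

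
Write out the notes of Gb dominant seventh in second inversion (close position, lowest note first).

The chord tones are Gb–Bb–Db–Fb. With the fifth (Db) lowest for second inversion: Db, Fb, Gb, Bb.

Db, Fb, Gb, Bb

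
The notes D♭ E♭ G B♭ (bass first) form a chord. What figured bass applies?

The notes Db, Eb, G, Bb stack in thirds as Eb–G–Bb–Db — an Eb dominant seventh chord. The bass Db is the seventh, so this is third inversion: figured 4/2.

4/2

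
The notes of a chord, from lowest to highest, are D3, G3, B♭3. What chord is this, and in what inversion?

G minor, second inversion

The distinct note names are D, G, Bb. Stacked in thirds they read G–Bb–D, which is a minor triad on G.
With the fifth (D) in the bass, the chord is in second inversion (figured bass 6/4).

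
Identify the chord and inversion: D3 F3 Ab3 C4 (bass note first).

D half-diminished seventh, root position

The distinct note names are D, F, Ab, C. Stacked in thirds they read D–F–Ab–C, which is a half-diminished seventh chord on D.
D is the root of D half-diminished seventh; root in the bass means root position (figured bass 7).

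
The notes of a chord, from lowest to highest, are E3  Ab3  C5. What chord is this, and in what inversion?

The distinct note names are E, Ab, C. Stacked in thirds they read Ab–C–E, which is an augmented triad on Ab.
E is the fifth of Ab augmented; fifth in the bass means second inversion (figured bass 6/4).

Ab augmented, second inversion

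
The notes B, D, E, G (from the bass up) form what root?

E

The distinct letter names are B, D, E, G. Arranged as a stack of thirds they read E–G–B–D, so E is the root (an E minor seventh chord).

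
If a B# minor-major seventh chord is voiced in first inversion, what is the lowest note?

The third of B# minor-major seventh (B#–D#–F##–A##) is D#; that is the bass in first inversion.

D#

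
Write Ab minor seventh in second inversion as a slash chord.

Second inversion of Ab minor seventh has the fifth (Eb) in the bass. As a slash chord: Abm7/Eb.

Abm7/Eb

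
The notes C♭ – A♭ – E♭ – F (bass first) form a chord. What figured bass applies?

4/3

The notes Cb, Ab, Eb, F stack in thirds as F–Ab–Cb–Eb — an F half-diminished seventh chord. The bass Cb is the fifth, so this is second inversion: figured 4/3.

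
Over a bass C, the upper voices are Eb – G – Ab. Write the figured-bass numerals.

6/5

The notes C, Eb, G, Ab stack in thirds as Ab–C–Eb–G — an Ab major seventh chord. The bass C is the third, so this is first inversion: figured 6/5.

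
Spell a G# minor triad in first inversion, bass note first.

Spelling G# minor: G#–B–D#. In first inversion the third is bass, giving B, D#, G# from the bottom.

B, D#, G#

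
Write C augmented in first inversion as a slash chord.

First inversion of C augmented has the third (E) in the bass. As a slash chord: Caug/E.

Caug/E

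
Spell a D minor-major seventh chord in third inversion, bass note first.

D minor-major seventh is D–F–A–C#. Third inversion puts the seventh (C#) in the bass, with the remaining tones above: C#, D, F, A.

C#, D, F, A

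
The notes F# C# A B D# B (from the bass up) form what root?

B

The distinct letter names are F#, C#, A, B, D#. Arranged as a stack of thirds they read B–D#–F#–A–C#, so B is the root (a B dominant ninth chord).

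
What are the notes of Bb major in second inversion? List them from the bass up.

F, Bb, D

The chord tones are Bb–D–F. With the fifth (F) lowest for second inversion: F, Bb, D.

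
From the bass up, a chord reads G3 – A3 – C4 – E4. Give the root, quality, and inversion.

The distinct note names are G, A, C, E. Stacked in thirds they read A–C–E–G, which is a minor seventh chord on A.
The lowest note is G, the seventh of the chord, so this is third inversion (figured bass 4/2).

A minor seventh, third inversion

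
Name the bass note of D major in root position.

D major is D–F#–A. Root position places the root in the bass: D.

D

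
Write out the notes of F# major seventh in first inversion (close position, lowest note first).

The chord tones are F#–A#–C#–E#. With the third (A#) lowest for first inversion: A#, C#, E#, F#.

A#, C#, E#, F#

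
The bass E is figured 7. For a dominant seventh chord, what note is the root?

The figures 7 mean the root of the chord is in the bass. If E is the root of a dominant seventh chord, the root is E (chord tones E–G#–B–D).

E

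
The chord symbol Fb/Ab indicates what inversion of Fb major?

Fb/Ab means Fb major with Ab in the bass. Ab is the third of Fb major (Fb–Ab–Cb), so this is first inversion.

first inversion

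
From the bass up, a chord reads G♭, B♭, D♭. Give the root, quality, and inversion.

Gb major, root position

The distinct note names are Gb, Bb, Db. Stacked in thirds they read Gb–Bb–Db, which is a major triad on Gb.
The lowest note is Gb, the root of the chord, so this is root position (figured bass 5/3).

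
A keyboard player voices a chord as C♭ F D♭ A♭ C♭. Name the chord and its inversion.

The pitch classes Cb, F, Db, Ab arrange in thirds as Db–F–Ab–Cb: a Db dominant seventh chord.
Cb is the seventh of Db dominant seventh; seventh in the bass means third inversion (figured bass 4/2).

Db dominant seventh, third inversion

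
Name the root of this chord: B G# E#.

Reordering B, G#, E# into stacked thirds gives E#–G#–B; the bottom of that stack, E#, is the root.

E#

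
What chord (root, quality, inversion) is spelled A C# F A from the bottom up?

The pitch classes A, C#, F arrange in thirds as F–A–C#: an F augmented triad.
The lowest note is A, the third of the chord, so this is first inversion (figured bass 6).

F augmented, first inversion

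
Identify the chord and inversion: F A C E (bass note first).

F major seventh, root position

The distinct note names are F, A, C, E. Stacked in thirds they read F–A–C–E, which is a major seventh chord on F.
With the root (F) in the bass, the chord is in root position (figured bass 7).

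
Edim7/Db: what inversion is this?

Edim7/Db means E diminished seventh with Db in the bass. Db is the seventh of E diminished seventh (E–G–Bb–Db), so this is third inversion.

third inversion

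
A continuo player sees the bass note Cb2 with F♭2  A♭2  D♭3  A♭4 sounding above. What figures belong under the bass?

4/2

The notes Cb, Fb, Ab, Db stack in thirds as Db–Fb–Ab–Cb — a Db minor seventh chord. The bass Cb is the seventh, so this is third inversion: figured 4/2.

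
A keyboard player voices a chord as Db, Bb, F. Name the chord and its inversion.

Reducing to letter names: Db, Bb, F. These stack in thirds as Bb–Db–F — a Bb minor triad.
With the third (Db) in the bass, the chord is in first inversion (figured bass 6).

Bb minor, first inversion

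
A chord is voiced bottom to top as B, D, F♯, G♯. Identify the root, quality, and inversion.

The pitch classes B, D, F#, G# arrange in thirds as G#–B–D–F#: a G# half-diminished seventh chord.
B is the third of G# half-diminished seventh; third in the bass means first inversion (figured bass 6/5).

G# half-diminished seventh, first inversion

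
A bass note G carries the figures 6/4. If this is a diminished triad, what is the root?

C#

The figures 6/4 mean the fifth of the chord is in the bass. If G is the fifth of a diminished triad, the root is C# (chord tones C#–E–G).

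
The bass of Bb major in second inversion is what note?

The fifth of Bb major (Bb–D–F) is F; that is the bass in second inversion.

F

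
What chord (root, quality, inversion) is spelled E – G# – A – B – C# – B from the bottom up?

The pitch classes E, G#, A, B, C# arrange in thirds as A–C#–E–G#–B: an A major ninth chord.
E is the fifth of A major ninth; fifth in the bass means second inversion.

A major ninth, second inversion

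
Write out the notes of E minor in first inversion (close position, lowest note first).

G, B, E

The chord tones are E–G–B. With the third (G) lowest for first inversion: G, B, E.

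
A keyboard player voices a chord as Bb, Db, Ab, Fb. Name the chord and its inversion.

Bb half-diminished seventh, root position

The distinct note names are Bb, Db, Ab, Fb. Stacked in thirds they read Bb–Db–Fb–Ab, which is a half-diminished seventh chord on Bb.
Bb is the root of Bb half-diminished seventh; root in the bass means root position (figured bass 7).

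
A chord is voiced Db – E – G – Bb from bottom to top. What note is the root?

E

The distinct letter names are Db, E, G, Bb. Arranged as a stack of thirds they read E–G–Bb–Db, so E is the root (an E diminished seventh chord).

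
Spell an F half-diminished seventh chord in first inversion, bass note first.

Ab, Cb, Eb, F

Spelling F half-diminished seventh: F–Ab–Cb–Eb. In first inversion the third is bass, giving Ab, Cb, Eb, F from the bottom.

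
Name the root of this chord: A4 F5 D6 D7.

D

A, F, D are the tones of a D minor triad (D–F–A), making D the root.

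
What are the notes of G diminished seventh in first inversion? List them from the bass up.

Bb, Db, Fb, G

G diminished seventh is G–Bb–Db–Fb. First inversion puts the third (Bb) in the bass, with the remaining tones above: Bb, Db, Fb, G.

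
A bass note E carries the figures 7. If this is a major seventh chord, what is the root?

The figures 7 mean the root of the chord is in the bass. If E is the root of a major seventh chord, the root is E (chord tones E–G#–B–D#).

E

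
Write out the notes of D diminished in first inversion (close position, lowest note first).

F, Ab, D

Spelling D diminished: D–F–Ab. In first inversion the third is bass, giving F, Ab, D from the bottom.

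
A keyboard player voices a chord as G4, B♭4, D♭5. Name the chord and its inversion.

G diminished, root position

The distinct note names are G, Bb, Db. Stacked in thirds they read G–Bb–Db, which is a diminished triad on G.
With the root (G) in the bass, the chord is in root position (figured bass 5/3).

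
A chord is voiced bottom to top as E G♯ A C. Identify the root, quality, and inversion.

A minor-major seventh, second inversion

The pitch classes E, G#, A, C arrange in thirds as A–C–E–G#: an A minor-major seventh chord.
The lowest note is E, the fifth of the chord, so this is second inversion (figured bass 4/3).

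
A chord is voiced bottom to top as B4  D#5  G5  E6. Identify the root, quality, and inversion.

The distinct note names are B, D#, G, E. Stacked in thirds they read E–G–B–D#, which is a minor-major seventh chord on E.
B is the fifth of E minor-major seventh; fifth in the bass means second inversion (figured bass 4/3).

E minor-major seventh, second inversion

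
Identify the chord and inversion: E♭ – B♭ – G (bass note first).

Eb major, root position

The distinct note names are Eb, Bb, G. Stacked in thirds they read Eb–G–Bb, which is a major triad on Eb.
Eb is the root of Eb major; root in the bass means root position (figured bass 5/3).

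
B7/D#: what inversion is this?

first inversion

B7/D# means B dominant seventh with D# in the bass. D# is the third of B dominant seventh (B–D#–F#–A), so this is first inversion.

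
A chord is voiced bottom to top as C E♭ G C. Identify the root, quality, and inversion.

Reducing to letter names: C, Eb, G. These stack in thirds as C–Eb–G — a C minor triad.
With the root (C) in the bass, the chord is in root position (figured bass 5/3).

C minor, root position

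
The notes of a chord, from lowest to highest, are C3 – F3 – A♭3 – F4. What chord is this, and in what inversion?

F minor, second inversion

The distinct note names are C, F, Ab. Stacked in thirds they read F–Ab–C, which is a minor triad on F.
The lowest note is C, the fifth of the chord, so this is second inversion (figured bass 6/4).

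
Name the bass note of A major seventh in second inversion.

E

In second inversion the fifth is lowest. For A major seventh (A–C#–E–G#) that is E.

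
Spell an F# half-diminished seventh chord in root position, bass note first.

F#, A, C, E

Spelling F# half-diminished seventh: F#–A–C–E. In root position the root is bass, giving F#, A, C, E from the bottom.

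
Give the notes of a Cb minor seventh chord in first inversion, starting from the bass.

Ebb, Gb, Bbb, Cb

Cb minor seventh is Cb–Ebb–Gb–Bbb. First inversion puts the third (Ebb) in the bass, with the remaining tones above: Ebb, Gb, Bbb, Cb.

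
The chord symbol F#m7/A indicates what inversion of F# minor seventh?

first inversion

F#m7/A means F# minor seventh with A in the bass. A is the third of F# minor seventh (F#–A–C#–E), so this is first inversion.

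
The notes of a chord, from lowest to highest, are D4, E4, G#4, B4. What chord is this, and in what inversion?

E dominant seventh, third inversion

Reducing to letter names: D, E, G#, B. These stack in thirds as E–G#–B–D — an E dominant seventh chord.
The lowest note is D, the seventh of the chord, so this is third inversion (figured bass 4/2).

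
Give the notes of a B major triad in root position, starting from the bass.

Spelling B major: B–D#–F#. In root position the root is bass, giving B, D#, F# from the bottom.

B, D#, F#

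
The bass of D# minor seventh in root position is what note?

D# minor seventh is D#–F#–A#–C#. Root position places the root in the bass: D#.

D#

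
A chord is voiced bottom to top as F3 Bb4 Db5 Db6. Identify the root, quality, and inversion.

Bb minor, second inversion

The pitch classes F, Bb, Db arrange in thirds as Bb–Db–F: a Bb minor triad.
F is the fifth of Bb minor; fifth in the bass means second inversion (figured bass 6/4).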